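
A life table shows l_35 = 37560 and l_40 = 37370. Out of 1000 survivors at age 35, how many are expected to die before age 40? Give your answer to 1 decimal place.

The relevant probability is 1 − 37370/37560 = 0.005059.
Expected number = 1000 × 0.005059 = 5.1.

5.1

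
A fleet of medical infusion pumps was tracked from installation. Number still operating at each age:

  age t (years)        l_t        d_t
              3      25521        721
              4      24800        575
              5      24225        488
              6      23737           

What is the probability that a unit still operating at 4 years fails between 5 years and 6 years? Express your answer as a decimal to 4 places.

This is the probability of reaching 5 but not 6, conditional on being operational at 4: (l_5 − l_6) / l_4.
= (24225 − 23737) / 24800 = 488 / 24800 = 0.019677.

0.0197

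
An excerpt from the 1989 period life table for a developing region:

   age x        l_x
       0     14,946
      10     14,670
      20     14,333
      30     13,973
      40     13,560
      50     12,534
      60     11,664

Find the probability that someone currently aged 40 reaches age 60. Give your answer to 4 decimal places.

We want 20p40 = l_60/l_40.
The conditional survival probability is l_60/l_40 = 11,664/13,560 = 0.860177.

0.8602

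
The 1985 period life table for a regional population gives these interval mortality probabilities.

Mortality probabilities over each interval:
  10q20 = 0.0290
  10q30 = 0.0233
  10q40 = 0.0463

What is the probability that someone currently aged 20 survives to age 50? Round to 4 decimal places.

0.9045

Survival from 20 to 50 is the product of surviving each interval: (1 − 0.0290) × (1 − 0.0233) × (1 − 0.0463).
= 0.9710 × 0.9767 × 0.9537 = 0.904466.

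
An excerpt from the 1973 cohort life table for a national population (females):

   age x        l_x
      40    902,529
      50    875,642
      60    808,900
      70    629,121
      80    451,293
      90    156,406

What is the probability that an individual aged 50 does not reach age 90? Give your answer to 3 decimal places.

P(die before 90 | alive at 50) = 1 − l_90/l_50 = 1 − 156,406/875,642 = (719,236)/875,642 = 0.821381.

0.821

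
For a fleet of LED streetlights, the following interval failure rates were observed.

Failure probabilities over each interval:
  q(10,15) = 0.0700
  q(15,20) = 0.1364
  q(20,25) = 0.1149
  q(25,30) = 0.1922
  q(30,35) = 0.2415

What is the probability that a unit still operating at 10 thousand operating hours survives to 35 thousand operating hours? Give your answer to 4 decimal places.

0.4356

P(survive 10→35) = (1 − 0.0700) × (1 − 0.1364) × (1 − 0.1149) × (1 − 0.1922) × (1 − 0.2415).
= 0.9300 × 0.8636 × 0.8851 × 0.8078 × 0.7585 = 0.435559.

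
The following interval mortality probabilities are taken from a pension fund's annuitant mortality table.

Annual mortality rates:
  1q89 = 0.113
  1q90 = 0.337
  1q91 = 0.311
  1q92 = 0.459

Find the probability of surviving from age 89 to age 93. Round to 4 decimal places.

Survival from 89 to 93 is the product of surviving each interval: (1 − 0.113) × (1 − 0.337) × (1 − 0.311) × (1 − 0.459).
= 0.887 × 0.663 × 0.689 × 0.541 = 0.219207.

0.2192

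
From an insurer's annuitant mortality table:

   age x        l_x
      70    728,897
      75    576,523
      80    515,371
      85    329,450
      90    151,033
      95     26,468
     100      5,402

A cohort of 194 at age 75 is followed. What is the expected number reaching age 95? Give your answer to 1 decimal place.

The relevant probability is 26,468/576,523 = 0.045910.
Expected number = 194 × 0.045910 = 8.9.

8.9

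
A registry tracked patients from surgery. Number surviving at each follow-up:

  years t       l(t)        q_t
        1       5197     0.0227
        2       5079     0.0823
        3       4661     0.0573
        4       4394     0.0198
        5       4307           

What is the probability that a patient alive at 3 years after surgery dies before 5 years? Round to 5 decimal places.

P(die before 5 | alive at 3) = 1 − l(5)/l(3) = 1 − 4307/4661 = (354)/4661 = 0.075949.

0.07595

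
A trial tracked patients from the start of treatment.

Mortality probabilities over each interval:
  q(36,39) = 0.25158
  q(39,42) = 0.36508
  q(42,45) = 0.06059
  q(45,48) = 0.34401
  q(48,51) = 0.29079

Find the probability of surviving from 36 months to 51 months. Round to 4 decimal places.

The overall survival probability is (1 − 0.25158) × (1 − 0.36508) × (1 − 0.06059) × (1 − 0.34401) × (1 − 0.29079).
= 0.74842 × 0.63492 × 0.93941 × 0.65599 × 0.70921 = 0.207679.

0.2077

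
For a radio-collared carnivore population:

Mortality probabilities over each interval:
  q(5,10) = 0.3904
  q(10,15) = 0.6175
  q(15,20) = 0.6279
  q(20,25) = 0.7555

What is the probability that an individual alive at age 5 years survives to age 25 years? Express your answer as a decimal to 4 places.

P(survive 5→25) = (1 − 0.3904) × (1 − 0.6175) × (1 − 0.6279) × (1 − 0.7555).
= 0.6096 × 0.3825 × 0.3721 × 0.2445 = 0.021214.

0.0212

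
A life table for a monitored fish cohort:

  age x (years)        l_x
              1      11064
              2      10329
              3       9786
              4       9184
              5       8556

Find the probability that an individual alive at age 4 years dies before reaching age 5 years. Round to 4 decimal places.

0.0684

P(die before 5 | alive at 4) = 1 − l_5/l_4 = 1 − 8556/9184 = (628)/9184 = 0.068380.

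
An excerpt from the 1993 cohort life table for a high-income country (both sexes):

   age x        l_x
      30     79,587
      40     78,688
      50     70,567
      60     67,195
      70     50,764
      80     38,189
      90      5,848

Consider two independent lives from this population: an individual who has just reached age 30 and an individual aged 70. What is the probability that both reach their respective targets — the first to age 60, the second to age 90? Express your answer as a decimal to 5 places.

p₁ = l_60/l_30 = 67,195/79,587 = 0.844296; p₂ = l_90/l_70 = 5,848/50,764 = 0.115200.
P(both) = p₁ × p₂ = 0.844296 × 0.115200 = 0.097263.

0.09726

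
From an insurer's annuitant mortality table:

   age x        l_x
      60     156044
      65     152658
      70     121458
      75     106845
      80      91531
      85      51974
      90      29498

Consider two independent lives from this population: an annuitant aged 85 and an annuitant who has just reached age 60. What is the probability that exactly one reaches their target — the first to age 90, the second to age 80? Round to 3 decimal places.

p₁ = l_90/l_85 = 29498/51974 = 0.567553; p₂ = l_80/l_60 = 91531/156044 = 0.586572.
P(exactly one) = p₁(1−p₂) + (1−p₁)p₂ = 0.234642 + 0.253661 = 0.488304.

0.488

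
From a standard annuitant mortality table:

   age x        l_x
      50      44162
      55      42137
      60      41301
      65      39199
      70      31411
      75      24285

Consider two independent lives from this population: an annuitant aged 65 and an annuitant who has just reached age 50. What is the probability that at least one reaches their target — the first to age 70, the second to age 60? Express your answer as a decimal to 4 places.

0.9871

p₁ = l_70/l_65 = 31411/39199 = 0.801321; p₂ = l_60/l_50 = 41301/44162 = 0.935216.
P(at least one) = 1 − (1−p₁)(1−p₂) = 1 − 0.198679 × 0.064784 = 0.987129.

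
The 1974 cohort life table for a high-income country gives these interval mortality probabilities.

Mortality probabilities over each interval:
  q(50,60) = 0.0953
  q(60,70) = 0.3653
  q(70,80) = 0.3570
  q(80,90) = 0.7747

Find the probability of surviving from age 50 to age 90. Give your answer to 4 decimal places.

0.0832

Survival from 50 to 90 is the product of surviving each interval: (1 − 0.0953) × (1 − 0.3653) × (1 − 0.3570) × (1 − 0.7747).
= 0.9047 × 0.6347 × 0.6430 × 0.2253 = 0.083185.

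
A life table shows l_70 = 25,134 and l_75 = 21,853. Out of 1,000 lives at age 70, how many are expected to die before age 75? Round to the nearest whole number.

131

The relevant probability is 1 − 21,853/25,134 = 0.130540.
Expected number = 1,000 × 0.130540 = 131.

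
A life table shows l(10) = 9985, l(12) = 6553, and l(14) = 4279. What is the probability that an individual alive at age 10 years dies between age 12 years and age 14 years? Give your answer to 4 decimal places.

0.2277

This is the probability of reaching 12 but not 14, conditional on being alive at 10: (l(12) − l(14)) / l(10).
= (6553 − 4279) / 9985 = 2274 / 9985 = 0.227742.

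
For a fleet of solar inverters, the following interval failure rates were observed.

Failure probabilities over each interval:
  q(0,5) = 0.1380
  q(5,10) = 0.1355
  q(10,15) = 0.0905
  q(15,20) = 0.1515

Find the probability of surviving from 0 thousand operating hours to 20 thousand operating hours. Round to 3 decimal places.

0.575

P(survive 0→20) = (1 − 0.1380) × (1 − 0.1355) × (1 − 0.0905) × (1 − 0.1515).
= 0.8620 × 0.8645 × 0.9095 × 0.8485 = 0.575078.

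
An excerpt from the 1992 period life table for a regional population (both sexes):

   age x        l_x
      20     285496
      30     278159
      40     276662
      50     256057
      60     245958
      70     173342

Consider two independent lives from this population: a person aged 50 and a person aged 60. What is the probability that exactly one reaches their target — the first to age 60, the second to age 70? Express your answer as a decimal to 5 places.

p₁ = l_60/l_50 = 245958/256057 = 0.960560; p₂ = l_70/l_60 = 173342/245958 = 0.704763.
P(exactly one) = p₁(1−p₂) + (1−p₁)p₂ = 0.283593 + 0.027796 = 0.311389.

0.31139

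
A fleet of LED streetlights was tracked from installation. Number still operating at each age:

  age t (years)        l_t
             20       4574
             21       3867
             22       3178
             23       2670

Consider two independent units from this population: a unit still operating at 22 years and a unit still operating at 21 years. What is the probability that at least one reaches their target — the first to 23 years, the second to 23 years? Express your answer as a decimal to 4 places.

0.9505

p₁ = l_23/l_22 = 2670/3178 = 0.840151; p₂ = l_23/l_21 = 2670/3867 = 0.690458.
P(at least one) = 1 − (1−p₁)(1−p₂) = 1 − 0.159849 × 0.309542 = 0.950520.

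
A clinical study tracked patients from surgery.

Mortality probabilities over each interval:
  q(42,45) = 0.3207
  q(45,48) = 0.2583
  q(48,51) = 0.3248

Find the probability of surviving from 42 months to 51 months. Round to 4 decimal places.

0.3402

The overall survival probability is (1 − 0.3207) × (1 − 0.2583) × (1 − 0.3248).
= 0.6793 × 0.7417 × 0.6752 = 0.340191.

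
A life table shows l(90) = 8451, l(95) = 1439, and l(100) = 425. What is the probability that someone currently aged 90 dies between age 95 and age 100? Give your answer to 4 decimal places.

This is the probability of reaching 95 but not 100, conditional on being alive at 90: (l(95) − l(100)) / l(90).
= (1439 − 425) / 8451 = 1014 / 8451 = 0.119986.

0.1200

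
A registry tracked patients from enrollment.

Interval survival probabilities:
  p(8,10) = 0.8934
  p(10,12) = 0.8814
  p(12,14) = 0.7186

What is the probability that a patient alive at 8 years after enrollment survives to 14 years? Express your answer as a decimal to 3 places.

0.566

The overall survival probability is 0.8934 × 0.8814 × 0.7186.
= 0.565856.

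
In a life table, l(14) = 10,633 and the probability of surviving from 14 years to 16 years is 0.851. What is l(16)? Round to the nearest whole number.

9049

l(16) = l(14) × p = 10,633 × 0.851 = 9049.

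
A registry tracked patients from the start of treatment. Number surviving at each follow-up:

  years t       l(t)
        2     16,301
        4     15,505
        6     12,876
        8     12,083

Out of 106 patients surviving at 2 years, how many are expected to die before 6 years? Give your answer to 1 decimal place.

The relevant probability is 1 − 12,876/16,301 = 0.210110.
Expected number = 106 × 0.210110 = 22.3.

22.3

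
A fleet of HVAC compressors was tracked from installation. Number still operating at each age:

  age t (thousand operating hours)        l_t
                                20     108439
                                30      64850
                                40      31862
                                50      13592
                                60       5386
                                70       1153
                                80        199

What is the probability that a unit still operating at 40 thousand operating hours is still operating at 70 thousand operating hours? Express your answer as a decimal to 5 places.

The conditional survival probability is l_70/l_40 = 1153/31862 = 0.036187.

0.03619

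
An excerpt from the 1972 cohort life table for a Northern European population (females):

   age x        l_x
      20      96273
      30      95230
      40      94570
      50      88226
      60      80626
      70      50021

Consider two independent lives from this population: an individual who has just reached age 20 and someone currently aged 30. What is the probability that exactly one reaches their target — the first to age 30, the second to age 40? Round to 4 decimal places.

p₁ = l_30/l_20 = 95230/96273 = 0.989166; p₂ = l_40/l_30 = 94570/95230 = 0.993069.
P(exactly one) = p₁(1−p₂) + (1−p₁)p₂ = 0.006856 + 0.010759 = 0.017615.

0.0176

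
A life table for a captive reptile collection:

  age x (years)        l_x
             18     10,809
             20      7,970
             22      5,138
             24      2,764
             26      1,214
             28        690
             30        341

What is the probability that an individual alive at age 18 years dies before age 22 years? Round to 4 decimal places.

0.5247

P(die before 22 | alive at 18) = 1 − l_22/l_18 = 1 − 5,138/10,809 = (5,671)/10,809 = 0.524655.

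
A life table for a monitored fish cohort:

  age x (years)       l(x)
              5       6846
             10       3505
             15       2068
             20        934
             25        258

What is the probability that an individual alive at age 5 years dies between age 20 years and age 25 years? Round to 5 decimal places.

This is the probability of reaching 20 but not 25, conditional on being alive at 5: (l(20) − l(25)) / l(5).
= (934 − 258) / 6846 = 676 / 6846 = 0.098744.

0.09874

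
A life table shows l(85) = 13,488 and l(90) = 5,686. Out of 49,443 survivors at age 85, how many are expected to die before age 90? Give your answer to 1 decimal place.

28599.8

The relevant probability is 1 − 5,686/13,488 = 0.578440.
Expected number = 49,443 × 0.578440 = 28599.8.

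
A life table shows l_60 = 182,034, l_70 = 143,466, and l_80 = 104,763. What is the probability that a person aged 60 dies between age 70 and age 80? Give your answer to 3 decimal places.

We want 10|10q60 = (l_70 − l_80)/l_60.
This is the probability of reaching 70 but not 80, conditional on being alive at 60: (l_70 − l_80) / l_60.
= (143,466 − 104,763) / 182,034 = 38,703 / 182,034 = 0.212614.

0.213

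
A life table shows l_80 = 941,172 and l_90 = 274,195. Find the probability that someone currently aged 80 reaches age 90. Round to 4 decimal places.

0.2913

The conditional survival probability is l_90/l_80 = 274,195/941,172 = 0.291334.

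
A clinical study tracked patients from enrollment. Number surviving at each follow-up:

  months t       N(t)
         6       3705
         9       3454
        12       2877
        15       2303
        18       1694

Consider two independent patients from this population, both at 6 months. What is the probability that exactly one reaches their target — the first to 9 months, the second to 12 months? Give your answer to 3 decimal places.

p₁ = N(9)/N(6) = 3454/3705 = 0.932254; p₂ = N(12)/N(6) = 2877/3705 = 0.776518.
P(exactly one) = p₁(1−p₂) + (1−p₁)p₂ = 0.208342 + 0.052606 = 0.260948.

0.261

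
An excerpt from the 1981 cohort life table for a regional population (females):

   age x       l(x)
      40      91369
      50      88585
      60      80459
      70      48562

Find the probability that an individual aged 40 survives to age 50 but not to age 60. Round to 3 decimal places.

0.089

This is the probability of reaching 50 but not 60, conditional on being alive at 40: (l(50) − l(60)) / l(40).
= (88585 − 80459) / 91369 = 8126 / 91369 = 0.088936.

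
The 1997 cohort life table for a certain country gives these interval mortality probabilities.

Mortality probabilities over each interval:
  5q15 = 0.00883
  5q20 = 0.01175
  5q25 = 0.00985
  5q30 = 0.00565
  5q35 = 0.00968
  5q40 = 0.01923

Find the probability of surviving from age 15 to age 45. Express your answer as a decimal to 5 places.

0.93669

Chaining the interval survival probabilities: (1 − 0.00883) × (1 − 0.01175) × (1 − 0.00985) × (1 − 0.00565) × (1 − 0.00968) × (1 − 0.01923).
= 0.99117 × 0.98825 × 0.99015 × 0.99435 × 0.99032 × 0.98077 = 0.936694.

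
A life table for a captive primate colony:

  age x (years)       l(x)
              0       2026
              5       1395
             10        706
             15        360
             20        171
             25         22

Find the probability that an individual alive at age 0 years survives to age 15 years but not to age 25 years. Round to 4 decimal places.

0.1668

This is the probability of reaching 15 but not 25, conditional on being alive at 0: (l(15) − l(25)) / l(0).
= (360 − 22) / 2026 = 338 / 2026 = 0.166831.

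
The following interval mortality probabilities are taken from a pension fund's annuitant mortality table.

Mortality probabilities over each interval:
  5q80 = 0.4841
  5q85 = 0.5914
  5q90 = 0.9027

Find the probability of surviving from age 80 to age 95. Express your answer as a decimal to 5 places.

0.02051

The overall survival probability is (1 − 0.4841) × (1 − 0.5914) × (1 − 0.9027).
= 0.5159 × 0.4086 × 0.0973 = 0.020511.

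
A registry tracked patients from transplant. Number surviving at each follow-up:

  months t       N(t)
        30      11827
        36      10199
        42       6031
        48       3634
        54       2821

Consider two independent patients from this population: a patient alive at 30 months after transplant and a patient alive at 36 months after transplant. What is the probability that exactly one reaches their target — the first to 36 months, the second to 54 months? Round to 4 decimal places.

p₁ = N(36)/N(30) = 10199/11827 = 0.862349; p₂ = N(54)/N(36) = 2821/10199 = 0.276596.
P(exactly one) = p₁(1−p₂) + (1−p₁)p₂ = 0.623827 + 0.038074 = 0.661900.

0.6619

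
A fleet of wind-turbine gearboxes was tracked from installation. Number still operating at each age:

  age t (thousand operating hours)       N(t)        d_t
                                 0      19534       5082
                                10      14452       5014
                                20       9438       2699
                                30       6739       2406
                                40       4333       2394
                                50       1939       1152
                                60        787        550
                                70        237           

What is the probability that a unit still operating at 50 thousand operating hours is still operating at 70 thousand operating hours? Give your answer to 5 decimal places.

The conditional survival probability is N(70)/N(50) = 237/1939 = 0.122228.

0.12223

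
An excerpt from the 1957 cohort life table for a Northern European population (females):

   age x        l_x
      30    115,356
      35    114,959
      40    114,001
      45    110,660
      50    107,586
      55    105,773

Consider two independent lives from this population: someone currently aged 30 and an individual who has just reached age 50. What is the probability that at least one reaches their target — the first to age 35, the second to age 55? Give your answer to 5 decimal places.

p₁ = l_35/l_30 = 114,959/115,356 = 0.996558; p₂ = l_55/l_50 = 105,773/107,586 = 0.983148.
P(at least one) = 1 − (1−p₁)(1−p₂) = 1 − 0.003442 × 0.016852 = 0.999942.

0.99994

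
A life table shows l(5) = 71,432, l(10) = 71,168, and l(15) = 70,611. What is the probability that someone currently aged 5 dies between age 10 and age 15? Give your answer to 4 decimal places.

0.0078

This is the probability of reaching 10 but not 15, conditional on being alive at 5: (l(10) − l(15)) / l(5).
= (71,168 − 70,611) / 71,432 = 557 / 71,432 = 0.007798.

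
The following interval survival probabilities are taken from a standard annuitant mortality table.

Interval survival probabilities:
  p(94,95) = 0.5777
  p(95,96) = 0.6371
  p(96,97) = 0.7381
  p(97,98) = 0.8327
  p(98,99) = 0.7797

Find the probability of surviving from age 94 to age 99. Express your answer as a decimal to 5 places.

0.17638

The overall survival probability is 0.5777 × 0.6371 × 0.7381 × 0.8327 × 0.7797.
= 0.176377.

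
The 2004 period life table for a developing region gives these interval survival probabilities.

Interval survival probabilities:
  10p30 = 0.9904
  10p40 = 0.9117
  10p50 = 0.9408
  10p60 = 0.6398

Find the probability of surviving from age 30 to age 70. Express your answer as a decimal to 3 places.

0.544

40p30 = 0.9904 × 0.9117 × 0.9408 × 0.6398.
= 0.543506.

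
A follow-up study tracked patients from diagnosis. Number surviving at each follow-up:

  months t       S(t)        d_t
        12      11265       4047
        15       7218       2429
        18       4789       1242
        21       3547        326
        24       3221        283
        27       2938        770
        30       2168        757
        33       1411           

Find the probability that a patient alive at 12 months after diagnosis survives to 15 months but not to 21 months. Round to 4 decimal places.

This is the probability of reaching 15 but not 21, conditional on being alive at 12: (S(15) − S(21)) / S(12).
= (7218 − 3547) / 11265 = 3671 / 11265 = 0.325877.

0.3259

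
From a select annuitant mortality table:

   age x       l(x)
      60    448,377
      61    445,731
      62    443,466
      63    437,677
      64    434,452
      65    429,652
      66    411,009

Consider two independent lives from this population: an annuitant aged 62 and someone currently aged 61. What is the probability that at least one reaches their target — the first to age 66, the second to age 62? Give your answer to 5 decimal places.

p₁ = l(66)/l(62) = 411,009/443,466 = 0.926811; p₂ = l(62)/l(61) = 443,466/445,731 = 0.994918.
P(at least one) = 1 − (1−p₁)(1−p₂) = 1 − 0.073189 × 0.005082 = 0.999628.

0.99963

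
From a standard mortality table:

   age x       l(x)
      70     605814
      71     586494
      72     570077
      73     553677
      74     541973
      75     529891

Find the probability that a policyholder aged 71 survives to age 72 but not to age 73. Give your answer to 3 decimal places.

0.028

This is the probability of reaching 72 but not 73, conditional on being alive at 71: (l(72) − l(73)) / l(71).
= (570077 − 553677) / 586494 = 16400 / 586494 = 0.027963.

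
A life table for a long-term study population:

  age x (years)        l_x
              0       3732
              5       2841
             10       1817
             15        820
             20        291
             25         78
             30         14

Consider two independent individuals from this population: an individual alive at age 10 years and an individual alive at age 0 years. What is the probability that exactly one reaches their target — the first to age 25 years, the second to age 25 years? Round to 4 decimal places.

p₁ = l_25/l_10 = 78/1817 = 0.042928; p₂ = l_25/l_0 = 78/3732 = 0.020900.
P(exactly one) = p₁(1−p₂) + (1−p₁)p₂ = 0.042031 + 0.020003 = 0.062034.

0.0620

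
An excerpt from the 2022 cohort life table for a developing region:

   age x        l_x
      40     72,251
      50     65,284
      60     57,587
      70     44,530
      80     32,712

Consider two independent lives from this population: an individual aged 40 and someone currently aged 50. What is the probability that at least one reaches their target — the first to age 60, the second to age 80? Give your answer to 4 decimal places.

0.8987

p₁ = l_60/l_40 = 57,587/72,251 = 0.797041; p₂ = l_80/l_50 = 32,712/65,284 = 0.501072.
P(at least one) = 1 − (1−p₁)(1−p₂) = 1 − 0.202959 × 0.498928 = 0.898738.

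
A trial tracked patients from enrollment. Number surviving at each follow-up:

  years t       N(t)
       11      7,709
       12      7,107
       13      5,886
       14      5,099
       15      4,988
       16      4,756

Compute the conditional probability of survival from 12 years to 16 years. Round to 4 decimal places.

The conditional survival probability is N(16)/N(12) = 4,756/7,107 = 0.669199.

0.6692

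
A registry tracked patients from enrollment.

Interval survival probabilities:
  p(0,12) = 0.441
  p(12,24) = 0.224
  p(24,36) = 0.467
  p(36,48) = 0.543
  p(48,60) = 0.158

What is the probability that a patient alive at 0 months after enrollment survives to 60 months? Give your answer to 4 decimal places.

P(survive 0→60) = 0.441 × 0.224 × 0.467 × 0.543 × 0.158.
= 0.003958.

0.0040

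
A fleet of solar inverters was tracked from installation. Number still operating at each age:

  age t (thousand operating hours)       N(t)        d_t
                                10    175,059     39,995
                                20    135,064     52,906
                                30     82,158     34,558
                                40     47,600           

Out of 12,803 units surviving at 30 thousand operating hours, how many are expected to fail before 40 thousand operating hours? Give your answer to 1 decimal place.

5385.3

The relevant probability is 1 − 47,600/82,158 = 0.420629.
Expected number = 12,803 × 0.420629 = 5385.3.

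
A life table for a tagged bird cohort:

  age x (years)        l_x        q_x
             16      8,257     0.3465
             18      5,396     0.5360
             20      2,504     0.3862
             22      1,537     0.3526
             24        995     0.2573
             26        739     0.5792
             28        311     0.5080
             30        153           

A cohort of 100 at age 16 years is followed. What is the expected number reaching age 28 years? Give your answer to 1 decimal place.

3.8

The relevant probability is 311/8,257 = 0.037665.
Expected number = 100 × 0.037665 = 3.8.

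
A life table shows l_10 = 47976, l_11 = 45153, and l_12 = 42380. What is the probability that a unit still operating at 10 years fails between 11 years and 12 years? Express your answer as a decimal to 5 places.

This is the probability of reaching 11 but not 12, conditional on being operational at 10: (l_11 − l_12) / l_10.
= (45153 − 42380) / 47976 = 2773 / 47976 = 0.057800.

0.05780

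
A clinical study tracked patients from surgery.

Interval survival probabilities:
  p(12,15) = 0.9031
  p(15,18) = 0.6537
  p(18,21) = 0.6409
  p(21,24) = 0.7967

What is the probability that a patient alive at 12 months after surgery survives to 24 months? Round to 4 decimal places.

Survival from 12 to 24 is the product of surviving each interval: 0.9031 × 0.6537 × 0.6409 × 0.7967.
= 0.301439.

0.3014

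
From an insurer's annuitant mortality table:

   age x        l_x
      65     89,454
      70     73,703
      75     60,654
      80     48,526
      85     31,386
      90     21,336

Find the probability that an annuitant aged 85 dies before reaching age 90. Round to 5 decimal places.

P(die before 90 | alive at 85) = 1 − l_90/l_85 = 1 − 21,336/31,386 = (10,050)/31,386 = 0.320206.

0.32021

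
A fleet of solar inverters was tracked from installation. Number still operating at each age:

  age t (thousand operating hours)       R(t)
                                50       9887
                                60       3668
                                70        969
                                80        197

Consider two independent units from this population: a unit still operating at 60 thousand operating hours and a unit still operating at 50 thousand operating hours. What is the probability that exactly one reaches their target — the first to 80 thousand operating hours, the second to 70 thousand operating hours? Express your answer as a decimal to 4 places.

0.1412

p₁ = R(80)/R(60) = 197/3668 = 0.053708; p₂ = R(70)/R(50) = 969/9887 = 0.098007.
P(exactly one) = p₁(1−p₂) + (1−p₁)p₂ = 0.048444 + 0.092743 = 0.141187.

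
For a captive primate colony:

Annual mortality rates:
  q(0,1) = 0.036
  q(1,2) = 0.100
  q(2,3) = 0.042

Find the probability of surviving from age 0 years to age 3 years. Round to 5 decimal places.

Chaining the interval survival probabilities: (1 − 0.036) × (1 − 0.100) × (1 − 0.042).
= 0.964 × 0.900 × 0.958 = 0.831161.

0.83116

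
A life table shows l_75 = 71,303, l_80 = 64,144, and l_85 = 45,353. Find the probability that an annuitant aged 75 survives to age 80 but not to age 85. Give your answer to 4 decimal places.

We want 5|5q75 = (l_80 − l_85)/l_75.
This is the probability of reaching 80 but not 85, conditional on being alive at 75: (l_80 − l_85) / l_75.
= (64,144 − 45,353) / 71,303 = 18,791 / 71,303 = 0.263537.

0.2635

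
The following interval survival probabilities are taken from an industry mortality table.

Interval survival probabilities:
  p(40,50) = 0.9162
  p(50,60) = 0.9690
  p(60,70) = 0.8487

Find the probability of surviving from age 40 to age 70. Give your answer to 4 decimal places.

0.7535

P(survive 40→70) = 0.9162 × 0.9690 × 0.8487.
= 0.753474.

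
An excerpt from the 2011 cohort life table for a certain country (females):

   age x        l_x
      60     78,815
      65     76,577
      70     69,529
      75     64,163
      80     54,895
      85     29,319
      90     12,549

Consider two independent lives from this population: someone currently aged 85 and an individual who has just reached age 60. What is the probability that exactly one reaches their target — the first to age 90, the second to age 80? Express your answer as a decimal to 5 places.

0.52829

p₁ = l_90/l_85 = 12,549/29,319 = 0.428016; p₂ = l_80/l_60 = 54,895/78,815 = 0.696504.
P(exactly one) = p₁(1−p₂) + (1−p₁)p₂ = 0.129901 + 0.398389 = 0.528290.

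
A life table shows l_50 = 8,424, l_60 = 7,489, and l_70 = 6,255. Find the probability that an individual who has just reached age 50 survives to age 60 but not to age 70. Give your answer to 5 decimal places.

0.14649

We want 10|10q50 = (l_60 − l_70)/l_50.
This is the probability of reaching 60 but not 70, conditional on being alive at 50: (l_60 − l_70) / l_50.
= (7,489 − 6,255) / 8,424 = 1,234 / 8,424 = 0.146486.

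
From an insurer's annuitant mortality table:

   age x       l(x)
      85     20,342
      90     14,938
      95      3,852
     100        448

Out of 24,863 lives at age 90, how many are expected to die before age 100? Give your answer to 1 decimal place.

The relevant probability is 1 − 448/14,938 = 0.970009.
Expected number = 24,863 × 0.970009 = 24117.3.

24117.3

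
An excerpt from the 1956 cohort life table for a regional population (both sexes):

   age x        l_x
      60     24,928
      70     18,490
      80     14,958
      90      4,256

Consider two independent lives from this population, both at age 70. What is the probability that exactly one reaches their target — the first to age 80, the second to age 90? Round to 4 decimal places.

p₁ = l_80/l_70 = 14,958/18,490 = 0.808978; p₂ = l_90/l_70 = 4,256/18,490 = 0.230178.
P(exactly one) = p₁(1−p₂) + (1−p₁)p₂ = 0.622769 + 0.043969 = 0.666738.

0.6667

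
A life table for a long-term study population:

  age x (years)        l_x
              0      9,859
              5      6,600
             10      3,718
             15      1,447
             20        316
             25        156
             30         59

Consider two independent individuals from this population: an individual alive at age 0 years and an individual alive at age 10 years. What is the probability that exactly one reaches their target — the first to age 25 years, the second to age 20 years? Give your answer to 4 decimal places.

0.0981

p₁ = l_25/l_0 = 156/9,859 = 0.015823; p₂ = l_20/l_10 = 316/3,718 = 0.084992.
P(exactly one) = p₁(1−p₂) + (1−p₁)p₂ = 0.014478 + 0.083647 = 0.098125.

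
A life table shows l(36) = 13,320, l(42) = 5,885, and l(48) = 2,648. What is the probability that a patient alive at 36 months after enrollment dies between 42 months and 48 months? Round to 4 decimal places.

0.2430

This is the probability of reaching 42 but not 48, conditional on being alive at 36: (l(42) − l(48)) / l(36).
= (5,885 − 2,648) / 13,320 = 3,237 / 13,320 = 0.243018.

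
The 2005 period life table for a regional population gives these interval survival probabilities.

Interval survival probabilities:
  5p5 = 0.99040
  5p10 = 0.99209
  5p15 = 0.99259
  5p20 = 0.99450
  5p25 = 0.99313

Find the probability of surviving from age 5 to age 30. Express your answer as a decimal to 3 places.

Chaining the interval survival probabilities: 0.99040 × 0.99209 × 0.99259 × 0.99450 × 0.99313.
= 0.963258.

0.963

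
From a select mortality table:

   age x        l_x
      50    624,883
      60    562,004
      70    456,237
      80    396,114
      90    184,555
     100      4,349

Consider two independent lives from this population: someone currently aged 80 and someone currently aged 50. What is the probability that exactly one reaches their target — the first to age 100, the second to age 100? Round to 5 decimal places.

p₁ = l_100/l_80 = 4,349/396,114 = 0.010979; p₂ = l_100/l_50 = 4,349/624,883 = 0.006960.
P(exactly one) = p₁(1−p₂) + (1−p₁)p₂ = 0.010903 + 0.006884 = 0.017786.

0.01779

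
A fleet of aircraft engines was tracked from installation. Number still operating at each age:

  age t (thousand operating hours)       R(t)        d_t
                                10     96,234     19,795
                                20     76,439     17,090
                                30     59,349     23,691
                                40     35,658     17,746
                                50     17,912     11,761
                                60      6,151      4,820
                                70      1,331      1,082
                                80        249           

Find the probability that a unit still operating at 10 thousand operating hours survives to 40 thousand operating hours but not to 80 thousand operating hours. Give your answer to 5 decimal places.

0.36795

This is the probability of reaching 40 but not 80, conditional on being operational at 10: (R(40) − R(80)) / R(10).
= (35,658 − 249) / 96,234 = 35,409 / 96,234 = 0.367947.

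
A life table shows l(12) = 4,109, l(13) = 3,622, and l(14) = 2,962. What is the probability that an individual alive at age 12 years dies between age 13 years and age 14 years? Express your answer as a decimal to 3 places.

This is the probability of reaching 13 but not 14, conditional on being alive at 12: (l(13) − l(14)) / l(12).
= (3,622 − 2,962) / 4,109 = 660 / 4,109 = 0.160623.

0.161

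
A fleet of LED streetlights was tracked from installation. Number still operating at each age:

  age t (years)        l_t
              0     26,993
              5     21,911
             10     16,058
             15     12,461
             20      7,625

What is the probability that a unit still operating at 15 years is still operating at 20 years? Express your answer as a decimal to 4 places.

The conditional survival probability is l_20/l_15 = 7,625/12,461 = 0.611909.

0.6119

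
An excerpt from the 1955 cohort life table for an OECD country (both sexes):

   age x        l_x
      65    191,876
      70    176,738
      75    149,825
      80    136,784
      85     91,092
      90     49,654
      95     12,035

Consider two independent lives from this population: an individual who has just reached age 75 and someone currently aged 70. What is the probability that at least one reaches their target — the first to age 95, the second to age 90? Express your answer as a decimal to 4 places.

p₁ = l_95/l_75 = 12,035/149,825 = 0.080327; p₂ = l_90/l_70 = 49,654/176,738 = 0.280947.
P(at least one) = 1 − (1−p₁)(1−p₂) = 1 − 0.919673 × 0.719053 = 0.338706.

0.3387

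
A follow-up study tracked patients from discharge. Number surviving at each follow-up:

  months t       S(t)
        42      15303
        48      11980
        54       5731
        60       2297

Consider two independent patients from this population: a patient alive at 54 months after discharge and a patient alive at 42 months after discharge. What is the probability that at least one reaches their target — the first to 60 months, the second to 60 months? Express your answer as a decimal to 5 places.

0.49074

p₁ = S(60)/S(54) = 2297/5731 = 0.400803; p₂ = S(60)/S(42) = 2297/15303 = 0.150101.
P(at least one) = 1 − (1−p₁)(1−p₂) = 1 − 0.599197 × 0.849899 = 0.490743.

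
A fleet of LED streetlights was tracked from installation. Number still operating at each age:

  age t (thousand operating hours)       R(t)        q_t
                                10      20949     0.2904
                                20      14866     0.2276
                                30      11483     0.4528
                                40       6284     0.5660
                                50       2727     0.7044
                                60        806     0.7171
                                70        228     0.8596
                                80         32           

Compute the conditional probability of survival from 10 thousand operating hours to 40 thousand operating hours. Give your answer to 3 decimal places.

0.300

The conditional survival probability is R(40)/R(10) = 6284/20949 = 0.299967.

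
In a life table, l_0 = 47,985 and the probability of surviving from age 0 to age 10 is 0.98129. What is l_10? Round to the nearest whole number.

47087

l_10 = l_0 × p = 47,985 × 0.98129 = 47087.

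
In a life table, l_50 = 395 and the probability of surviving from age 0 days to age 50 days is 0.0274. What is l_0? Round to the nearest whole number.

l_0 = l_50 / p = 395 / 0.0274 = 14416.

14416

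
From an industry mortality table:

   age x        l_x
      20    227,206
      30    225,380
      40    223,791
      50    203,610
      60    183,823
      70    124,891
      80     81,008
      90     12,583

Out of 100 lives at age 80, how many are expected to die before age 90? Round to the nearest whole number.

The relevant probability is 1 − 12,583/81,008 = 0.844670.
Expected number = 100 × 0.844670 = 84.

84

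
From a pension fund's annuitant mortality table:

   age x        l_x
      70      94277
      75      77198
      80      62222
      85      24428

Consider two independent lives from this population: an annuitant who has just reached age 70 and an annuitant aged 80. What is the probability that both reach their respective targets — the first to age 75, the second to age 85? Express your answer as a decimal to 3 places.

p₁ = l_75/l_70 = 77198/94277 = 0.818842; p₂ = l_85/l_80 = 24428/62222 = 0.392594.
P(both) = p₁ × p₂ = 0.818842 × 0.392594 = 0.321472.

0.321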